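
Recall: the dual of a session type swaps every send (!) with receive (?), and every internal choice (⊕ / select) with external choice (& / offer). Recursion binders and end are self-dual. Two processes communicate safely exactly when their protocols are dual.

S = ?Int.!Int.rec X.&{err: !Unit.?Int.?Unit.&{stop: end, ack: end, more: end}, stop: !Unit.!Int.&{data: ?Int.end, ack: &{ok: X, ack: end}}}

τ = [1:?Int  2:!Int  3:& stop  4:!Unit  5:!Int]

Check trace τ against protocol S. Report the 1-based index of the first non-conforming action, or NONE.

step 1: ?Int  ok  cont: !Int.rec X.…
step 2: !Int  ok  cont: rec X.…
step 3: & stop  ok  cont: !Unit.!Int.&{data: ?Int.end, ack: &{ok: rec X.…, ack: end}}
step 4: !Unit  ok  cont: !Int.&{data: ?Int.end, ack: &{ok: rec X.…, ack: end}}
step 5: !Int  ok  cont: &{data: ?Int.end, ack: &{ok: rec X.…, ack: end}}
trace exhausted — no violation

NONE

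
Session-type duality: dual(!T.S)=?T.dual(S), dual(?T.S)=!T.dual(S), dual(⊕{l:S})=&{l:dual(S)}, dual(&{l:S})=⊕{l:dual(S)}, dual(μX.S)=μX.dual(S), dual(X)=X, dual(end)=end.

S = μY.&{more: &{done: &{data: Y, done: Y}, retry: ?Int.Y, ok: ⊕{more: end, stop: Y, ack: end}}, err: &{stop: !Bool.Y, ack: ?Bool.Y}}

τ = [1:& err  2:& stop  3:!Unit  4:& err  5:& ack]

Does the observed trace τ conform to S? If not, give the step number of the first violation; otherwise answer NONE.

3

[1] & err  ✓  state: &{stop: !Bool.μY.…, ack: ?Bool.μY.…}
[2] & stop  ✓  state: !Bool.μY.…
[3] got !Unit, protocol expects !Bool  ✗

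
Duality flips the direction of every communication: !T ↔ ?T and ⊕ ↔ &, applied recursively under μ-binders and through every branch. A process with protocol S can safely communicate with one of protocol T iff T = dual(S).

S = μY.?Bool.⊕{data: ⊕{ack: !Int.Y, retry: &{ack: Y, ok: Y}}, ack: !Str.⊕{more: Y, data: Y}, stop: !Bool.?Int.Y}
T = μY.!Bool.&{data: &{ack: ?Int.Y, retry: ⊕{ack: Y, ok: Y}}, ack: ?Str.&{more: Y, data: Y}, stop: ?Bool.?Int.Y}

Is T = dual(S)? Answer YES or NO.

NO

μY ‖ μY  ok (rec unchanged)
  ?Bool ‖ !Bool  ok
    ⊕{data,ack,stop} ‖ &{data,ack,stop}  ok same labels
      [data]
        ⊕{ack,retry} ‖ &{ack,retry}  ok same labels
          [ack]
            !Int ‖ ?Int  ok
              Y ‖ Y  ok
          [retry]
            &{ack,ok} ‖ ⊕{ack,ok}  ok same labels
              [ack]
                Y ‖ Y  ok
              [ok]
                Y ‖ Y  ok
      [ack]
        !Str ‖ ?Str  ok
          ⊕{more,data} ‖ &{more,data}  ok same labels
            [more]
              Y ‖ Y  ok
            [data]
              Y ‖ Y  ok
      [stop]
        !Bool ‖ ?Bool  ok
          ?Int ‖ ?Int  ✗ same direction on both sides — not dual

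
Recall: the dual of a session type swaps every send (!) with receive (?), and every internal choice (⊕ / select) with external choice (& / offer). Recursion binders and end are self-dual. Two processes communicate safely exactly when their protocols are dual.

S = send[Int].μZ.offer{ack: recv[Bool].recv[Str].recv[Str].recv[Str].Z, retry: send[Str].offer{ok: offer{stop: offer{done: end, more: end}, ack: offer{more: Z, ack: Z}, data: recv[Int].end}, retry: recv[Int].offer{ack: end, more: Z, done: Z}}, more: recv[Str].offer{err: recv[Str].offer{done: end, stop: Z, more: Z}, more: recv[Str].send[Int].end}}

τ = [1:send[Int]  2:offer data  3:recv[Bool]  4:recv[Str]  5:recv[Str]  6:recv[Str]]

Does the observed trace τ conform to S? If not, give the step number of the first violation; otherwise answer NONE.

2

step 1: send[Int]  ok  residual = μZ.…
step 2: got offer data, protocol expects offer ack or offer retry or offer more  ✗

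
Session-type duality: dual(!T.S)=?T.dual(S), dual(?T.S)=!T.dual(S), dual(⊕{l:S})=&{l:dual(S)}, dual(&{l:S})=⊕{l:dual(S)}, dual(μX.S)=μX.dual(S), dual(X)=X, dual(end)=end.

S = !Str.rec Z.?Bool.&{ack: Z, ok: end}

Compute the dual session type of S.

?Str.rec Z.!Bool.+{ack: Z, ok: end}

!Str → ?Str
  rec Z → rec Z  (rec unchanged)
    ?Bool → !Bool
      &{ack,ok} → +{ack,ok}  (&→⊕)
        case ack:
          Z self-dual
        case ok:
          end self-dual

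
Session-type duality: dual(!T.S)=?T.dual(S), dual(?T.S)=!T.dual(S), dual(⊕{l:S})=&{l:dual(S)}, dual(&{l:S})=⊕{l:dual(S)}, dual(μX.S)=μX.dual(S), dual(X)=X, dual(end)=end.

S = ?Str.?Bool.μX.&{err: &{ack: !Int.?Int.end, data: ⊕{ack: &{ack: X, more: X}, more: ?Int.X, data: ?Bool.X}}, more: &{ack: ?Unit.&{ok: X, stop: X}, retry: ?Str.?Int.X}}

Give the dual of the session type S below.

!Str.!Bool.μX.⊕{err: ⊕{ack: ?Int.!Int.end, data: &{ack: ⊕{ack: X, more: X}, more: !Int.X, data: !Bool.X}}, more: ⊕{ack: !Unit.⊕{ok: X, stop: X}, retry: !Str.!Int.X}}

?Str → !Str
  ?Bool → !Bool
    μX → μX  (μ self-dual)
      &{err,more} → ⊕{err,more}  (external→internal)
        case err:
          &{ack,data} → ⊕{ack,data}  (external→internal)
            case ack:
              !Int → ?Int
                ?Int → !Int
                  end ↦ end
            case data:
              ⊕{ack,more,data} → &{ack,more,data}  (⊕→&)
                case ack:
                  &{ack,more} → ⊕{ack,more}  (external→internal)
                    case ack:
                      X ↦ X
                    case more:
                      X ↦ X
                case more:
                  ?Int → !Int
                    X ↦ X
                case data:
                  ?Bool → !Bool
                    X ↦ X
        case more:
          &{ack,retry} → ⊕{ack,retry}  (external→internal)
            case ack:
              ?Unit → !Unit
                &{ok,stop} → ⊕{ok,stop}  (external→internal)
                  case ok:
                    X ↦ X
                  case stop:
                    X ↦ X
            case retry:
              ?Str → !Str
                ?Int → !Int
                  X ↦ X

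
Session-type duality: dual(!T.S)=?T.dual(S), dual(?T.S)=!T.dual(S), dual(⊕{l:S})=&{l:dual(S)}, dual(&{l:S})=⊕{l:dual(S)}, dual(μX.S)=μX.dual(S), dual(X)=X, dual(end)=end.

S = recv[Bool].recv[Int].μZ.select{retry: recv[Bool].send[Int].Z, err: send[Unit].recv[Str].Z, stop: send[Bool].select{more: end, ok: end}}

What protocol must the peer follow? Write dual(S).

recv[Bool] ↦ send[Bool]
  recv[Int] ↦ send[Int]
    μZ ↦ μZ  (rec unchanged)
      select{retry,err,stop} ↦ offer{retry,err,stop}  (internal→external)
        • retry:
          recv[Bool] ↦ send[Bool]
            send[Int] ↦ recv[Int]
              Z self-dual
        • err:
          send[Unit] ↦ recv[Unit]
            recv[Str] ↦ send[Str]
              Z self-dual
        • stop:
          send[Bool] ↦ recv[Bool]
            select{more,ok} ↦ offer{more,ok}  (internal→external)
              • more:
                end self-dual
              • ok:
                end self-dual

send[Bool].send[Int].μZ.offer{retry: send[Bool].recv[Int].Z, err: recv[Unit].send[Str].Z, stop: recv[Bool].offer{more: end, ok: end}}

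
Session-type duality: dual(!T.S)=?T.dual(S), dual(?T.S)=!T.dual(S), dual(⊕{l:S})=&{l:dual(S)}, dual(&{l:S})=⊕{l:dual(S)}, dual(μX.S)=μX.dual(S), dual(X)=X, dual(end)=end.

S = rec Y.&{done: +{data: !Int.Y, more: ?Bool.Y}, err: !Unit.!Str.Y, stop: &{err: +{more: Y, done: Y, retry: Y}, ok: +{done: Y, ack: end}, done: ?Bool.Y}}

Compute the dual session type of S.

rec Y ↦ rec Y  (rec unchanged)
  &{done,err,stop} ↦ +{done,err,stop}  (external→internal)
    • done:
      +{data,more} ↦ &{data,more}  (select→offer)
        • data:
          !Int ↦ ?Int
            Y ↦ Y
        • more:
          ?Bool ↦ !Bool
            Y ↦ Y
    • err:
      !Unit ↦ ?Unit
        !Str ↦ ?Str
          Y ↦ Y
    • stop:
      &{err,ok,done} ↦ +{err,ok,done}  (external→internal)
        • err:
          +{more,done,retry} ↦ &{more,done,retry}  (select→offer)
            • more:
              Y ↦ Y
            • done:
              Y ↦ Y
            • retry:
              Y ↦ Y
        • ok:
          +{done,ack} ↦ &{done,ack}  (select→offer)
            • done:
              Y ↦ Y
            • ack:
              end ↦ end
        • done:
          ?Bool ↦ !Bool
            Y ↦ Y

rec Y.+{done: &{data: ?Int.Y, more: !Bool.Y}, err: ?Unit.?Str.Y, stop: +{err: &{more: Y, done: Y, retry: Y}, ok: &{done: Y, ack: end}, done: !Bool.Y}}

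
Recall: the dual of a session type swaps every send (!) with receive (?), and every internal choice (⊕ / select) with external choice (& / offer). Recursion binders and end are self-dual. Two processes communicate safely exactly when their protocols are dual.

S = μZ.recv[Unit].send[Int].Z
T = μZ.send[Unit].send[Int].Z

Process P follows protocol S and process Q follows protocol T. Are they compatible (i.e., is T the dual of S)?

NO

μZ vs μZ  ok (rec unchanged)
  recv[Unit] vs send[Unit]  ok
    send[Int] vs send[Int]  ✗ same direction on both sides — not dual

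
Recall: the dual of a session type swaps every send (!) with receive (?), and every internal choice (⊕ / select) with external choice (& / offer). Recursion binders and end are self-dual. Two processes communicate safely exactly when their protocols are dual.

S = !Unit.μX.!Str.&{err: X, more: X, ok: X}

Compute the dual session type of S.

?Unit.μX.?Str.⊕{err: X, more: X, ok: X}

!Unit → ?Unit
  μX → μX  (rec unchanged)
    !Str → ?Str
      &{err,more,ok} → ⊕{err,more,ok}  (external→internal)
        case err:
          dual(X) = X
        case more:
          dual(X) = X
        case ok:
          dual(X) = X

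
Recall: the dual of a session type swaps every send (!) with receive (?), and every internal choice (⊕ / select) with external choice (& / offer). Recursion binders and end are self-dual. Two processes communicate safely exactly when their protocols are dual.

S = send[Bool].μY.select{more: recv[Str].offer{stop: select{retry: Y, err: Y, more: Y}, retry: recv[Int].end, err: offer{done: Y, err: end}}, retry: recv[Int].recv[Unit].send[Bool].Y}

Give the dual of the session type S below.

recv[Bool].μY.offer{more: send[Str].select{stop: offer{retry: Y, err: Y, more: Y}, retry: send[Int].end, err: select{done: Y, err: end}}, retry: send[Int].send[Unit].recv[Bool].Y}

send[Bool] ↦ recv[Bool]
  μY ↦ μY  (binder kept)
    select{more,retry} ↦ offer{more,retry}  (internal→external)
      • more:
        recv[Str] ↦ send[Str]
          offer{stop,retry,err} ↦ select{stop,retry,err}  (offer→select)
            • stop:
              select{retry,err,more} ↦ offer{retry,err,more}  (internal→external)
                • retry:
                  dual(Y) = Y
                • err:
                  dual(Y) = Y
                • more:
                  dual(Y) = Y
            • retry:
              recv[Int] ↦ send[Int]
                dual(end) = end
            • err:
              offer{done,err} ↦ select{done,err}  (offer→select)
                • done:
                  dual(Y) = Y
                • err:
                  dual(end) = end
      • retry:
        recv[Int] ↦ send[Int]
          recv[Unit] ↦ send[Unit]
            send[Bool] ↦ recv[Bool]
              dual(Y) = Y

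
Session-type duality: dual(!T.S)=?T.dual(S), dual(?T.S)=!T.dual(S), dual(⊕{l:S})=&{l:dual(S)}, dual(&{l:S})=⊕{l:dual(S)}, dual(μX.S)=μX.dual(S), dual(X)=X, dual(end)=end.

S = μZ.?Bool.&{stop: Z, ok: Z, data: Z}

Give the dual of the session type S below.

μZ.!Bool.⊕{stop: Z, ok: Z, data: Z}

μZ → μZ  (rec unchanged)
  ?Bool → !Bool
    &{stop,ok,data} → ⊕{stop,ok,data}  (external→internal)
      [stop]
        dual(Z) = Z
      [ok]
        dual(Z) = Z
      [data]
        dual(Z) = Z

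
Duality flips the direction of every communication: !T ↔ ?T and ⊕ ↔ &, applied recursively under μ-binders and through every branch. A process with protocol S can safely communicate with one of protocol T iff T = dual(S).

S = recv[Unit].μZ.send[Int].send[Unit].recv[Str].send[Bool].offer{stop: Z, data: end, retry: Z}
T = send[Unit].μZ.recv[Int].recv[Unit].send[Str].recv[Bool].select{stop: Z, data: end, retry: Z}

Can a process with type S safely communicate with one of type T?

recv[Unit] ‖ send[Unit]  ✓
  μZ ‖ μZ  ✓ (binder kept)
    send[Int] ‖ recv[Int]  ✓
      send[Unit] ‖ recv[Unit]  ✓
        recv[Str] ‖ send[Str]  ✓
          send[Bool] ‖ recv[Bool]  ✓
            offer{stop,data,retry} ‖ select{stop,data,retry}  ✓ label sets agree
              • stop:
                Z ‖ Z  ✓
              • data:
                end ‖ end  ✓
              • retry:
                Z ‖ Z  ✓

YES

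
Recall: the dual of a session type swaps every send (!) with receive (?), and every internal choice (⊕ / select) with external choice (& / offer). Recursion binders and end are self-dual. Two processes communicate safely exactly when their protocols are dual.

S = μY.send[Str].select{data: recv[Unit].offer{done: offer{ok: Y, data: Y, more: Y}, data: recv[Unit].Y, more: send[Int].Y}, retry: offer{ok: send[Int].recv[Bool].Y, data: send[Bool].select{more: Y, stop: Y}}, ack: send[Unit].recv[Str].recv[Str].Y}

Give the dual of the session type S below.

μY.recv[Str].offer{data: send[Unit].select{done: select{ok: Y, data: Y, more: Y}, data: send[Unit].Y, more: recv[Int].Y}, retry: select{ok: recv[Int].send[Bool].Y, data: recv[Bool].offer{more: Y, stop: Y}}, ack: recv[Unit].send[Str].send[Str].Y}

μY → μY  (binder kept)
  send[Str] → recv[Str]
    select{data,retry,ack} → offer{data,retry,ack}  (select→offer)
      [data]
        recv[Unit] → send[Unit]
          offer{done,data,more} → select{done,data,more}  (offer→select)
            [done]
              offer{ok,data,more} → select{ok,data,more}  (offer→select)
                [ok]
                  Y self-dual
                [data]
                  Y self-dual
                [more]
                  Y self-dual
            [data]
              recv[Unit] → send[Unit]
                Y self-dual
            [more]
              send[Int] → recv[Int]
                Y self-dual
      [retry]
        offer{ok,data} → select{ok,data}  (offer→select)
          [ok]
            send[Int] → recv[Int]
              recv[Bool] → send[Bool]
                Y self-dual
          [data]
            send[Bool] → recv[Bool]
              select{more,stop} → offer{more,stop}  (select→offer)
                [more]
                  Y self-dual
                [stop]
                  Y self-dual
      [ack]
        send[Unit] → recv[Unit]
          recv[Str] → send[Str]
            recv[Str] → send[Str]
              Y self-dual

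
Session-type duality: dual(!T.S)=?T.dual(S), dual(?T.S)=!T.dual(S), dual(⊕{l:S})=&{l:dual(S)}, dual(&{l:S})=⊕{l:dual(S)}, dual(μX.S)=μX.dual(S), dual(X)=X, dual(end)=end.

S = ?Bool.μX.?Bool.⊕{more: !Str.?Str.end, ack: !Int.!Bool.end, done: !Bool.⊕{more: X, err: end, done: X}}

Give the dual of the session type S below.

?Bool → !Bool
  μX → μX  (μ self-dual)
    ?Bool → !Bool
      ⊕{more,ack,done} → &{more,ack,done}  (select→offer)
        • more:
          !Str → ?Str
            ?Str → !Str
              dual(end) = end
        • ack:
          !Int → ?Int
            !Bool → ?Bool
              dual(end) = end
        • done:
          !Bool → ?Bool
            ⊕{more,err,done} → &{more,err,done}  (select→offer)
              • more:
                dual(X) = X
              • err:
                dual(end) = end
              • done:
                dual(X) = X

!Bool.μX.!Bool.&{more: ?Str.!Str.end, ack: ?Int.?Bool.end, done: ?Bool.&{more: X, err: end, done: X}}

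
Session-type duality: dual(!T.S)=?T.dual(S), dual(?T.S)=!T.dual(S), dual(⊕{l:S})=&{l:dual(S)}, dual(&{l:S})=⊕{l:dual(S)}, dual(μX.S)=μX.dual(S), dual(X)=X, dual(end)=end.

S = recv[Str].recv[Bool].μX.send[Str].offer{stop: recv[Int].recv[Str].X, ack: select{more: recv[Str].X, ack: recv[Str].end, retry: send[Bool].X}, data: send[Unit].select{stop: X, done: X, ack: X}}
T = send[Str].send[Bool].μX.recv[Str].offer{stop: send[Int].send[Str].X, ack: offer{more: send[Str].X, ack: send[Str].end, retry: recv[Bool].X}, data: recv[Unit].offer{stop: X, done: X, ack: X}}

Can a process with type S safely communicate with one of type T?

NO

recv[Str] vs send[Str]  ✓
  recv[Bool] vs send[Bool]  ✓
    μX vs μX  ✓ (binder kept)
      send[Str] vs recv[Str]  ✓
        offer{stop,ack,data} vs offer{stop,ack,data}  ✗ choice polarity not flipped — not dual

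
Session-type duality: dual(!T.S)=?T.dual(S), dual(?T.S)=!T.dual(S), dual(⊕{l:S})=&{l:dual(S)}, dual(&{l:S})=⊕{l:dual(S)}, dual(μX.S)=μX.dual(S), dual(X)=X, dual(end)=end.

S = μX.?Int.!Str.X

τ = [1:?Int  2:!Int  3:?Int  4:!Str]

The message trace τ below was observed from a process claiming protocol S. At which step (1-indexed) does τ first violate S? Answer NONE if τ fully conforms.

2

[1] ?Int  ok  state: !Str.μX.…
[2] got !Int, protocol expects !Str  ✗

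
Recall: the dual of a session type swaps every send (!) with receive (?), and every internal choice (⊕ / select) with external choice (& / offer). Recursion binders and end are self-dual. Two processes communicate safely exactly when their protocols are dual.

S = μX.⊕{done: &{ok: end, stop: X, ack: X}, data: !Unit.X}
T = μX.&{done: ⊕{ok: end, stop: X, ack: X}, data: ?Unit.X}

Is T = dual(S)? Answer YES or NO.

YES

μX ‖ μX  ok (binder kept)
  ⊕{done,data} ‖ &{done,data}  ok label sets agree
    • done:
      &{ok,stop,ack} ‖ ⊕{ok,stop,ack}  ok label sets agree
        • ok:
          end ‖ end  ok
        • stop:
          X ‖ X  ok
        • ack:
          X ‖ X  ok
    • data:
      !Unit ‖ ?Unit  ok
        X ‖ X  ok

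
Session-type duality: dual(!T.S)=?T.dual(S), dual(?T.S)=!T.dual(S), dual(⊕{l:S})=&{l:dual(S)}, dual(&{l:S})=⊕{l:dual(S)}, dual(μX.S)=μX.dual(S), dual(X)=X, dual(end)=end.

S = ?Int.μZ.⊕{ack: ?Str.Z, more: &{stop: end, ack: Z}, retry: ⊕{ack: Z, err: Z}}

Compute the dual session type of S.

?Int = !Int
  μZ = μZ  (μ self-dual)
    ⊕{ack,more,retry} = &{ack,more,retry}  (internal→external)
      case ack:
        ?Str = !Str
          Z ↦ Z
      case more:
        &{stop,ack} = ⊕{stop,ack}  (&→⊕)
          case stop:
            end ↦ end
          case ack:
            Z ↦ Z
      case retry:
        ⊕{ack,err} = &{ack,err}  (internal→external)
          case ack:
            Z ↦ Z
          case err:
            Z ↦ Z

!Int.μZ.&{ack: !Str.Z, more: ⊕{stop: end, ack: Z}, retry: &{ack: Z, err: Z}}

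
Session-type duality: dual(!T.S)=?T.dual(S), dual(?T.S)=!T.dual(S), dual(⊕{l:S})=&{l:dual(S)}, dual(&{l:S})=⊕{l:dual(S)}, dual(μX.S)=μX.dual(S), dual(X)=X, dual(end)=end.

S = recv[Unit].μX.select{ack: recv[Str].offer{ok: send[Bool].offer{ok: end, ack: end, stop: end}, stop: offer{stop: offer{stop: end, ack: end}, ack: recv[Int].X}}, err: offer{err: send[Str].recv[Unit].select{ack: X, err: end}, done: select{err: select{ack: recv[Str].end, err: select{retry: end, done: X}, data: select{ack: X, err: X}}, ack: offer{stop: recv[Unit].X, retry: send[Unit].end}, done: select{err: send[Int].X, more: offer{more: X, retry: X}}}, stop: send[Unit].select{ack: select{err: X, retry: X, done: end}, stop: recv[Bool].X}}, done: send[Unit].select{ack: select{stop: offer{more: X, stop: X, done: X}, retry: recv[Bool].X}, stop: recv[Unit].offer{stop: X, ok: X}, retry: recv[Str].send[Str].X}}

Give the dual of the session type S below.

recv[Unit] → send[Unit]
  μX → μX  (rec unchanged)
    select{ack,err,done} → offer{ack,err,done}  (internal→external)
      case ack:
        recv[Str] → send[Str]
          offer{ok,stop} → select{ok,stop}  (external→internal)
            case ok:
              send[Bool] → recv[Bool]
                offer{ok,ack,stop} → select{ok,ack,stop}  (external→internal)
                  case ok:
                    dual(end) = end
                  case ack:
                    dual(end) = end
                  case stop:
                    dual(end) = end
            case stop:
              offer{stop,ack} → select{stop,ack}  (external→internal)
                case stop:
                  offer{stop,ack} → select{stop,ack}  (external→internal)
                    case stop:
                      dual(end) = end
                    case ack:
                      dual(end) = end
                case ack:
                  recv[Int] → send[Int]
                    dual(X) = X
      case err:
        offer{err,done,stop} → select{err,done,stop}  (external→internal)
          case err:
            send[Str] → recv[Str]
              recv[Unit] → send[Unit]
                select{ack,err} → offer{ack,err}  (internal→external)
                  case ack:
                    dual(X) = X
                  case err:
                    dual(end) = end
          case done:
            select{err,ack,done} → offer{err,ack,done}  (internal→external)
              case err:
                select{ack,err,data} → offer{ack,err,data}  (internal→external)
                  case ack:
                    recv[Str] → send[Str]
                      dual(end) = end
                  case err:
                    select{retry,done} → offer{retry,done}  (internal→external)
                      case retry:
                        dual(end) = end
                      case done:
                        dual(X) = X
                  case data:
                    select{ack,err} → offer{ack,err}  (internal→external)
                      case ack:
                        dual(X) = X
                      case err:
                        dual(X) = X
              case ack:
                offer{stop,retry} → select{stop,retry}  (external→internal)
                  case stop:
                    recv[Unit] → send[Unit]
                      dual(X) = X
                  case retry:
                    send[Unit] → recv[Unit]
                      dual(end) = end
              case done:
                select{err,more} → offer{err,more}  (internal→external)
                  case err:
                    send[Int] → recv[Int]
                      dual(X) = X
                  case more:
                    offer{more,retry} → select{more,retry}  (external→internal)
                      case more:
                        dual(X) = X
                      case retry:
                        dual(X) = X
          case stop:
            send[Unit] → recv[Unit]
              select{ack,stop} → offer{ack,stop}  (internal→external)
                case ack:
                  select{err,retry,done} → offer{err,retry,done}  (internal→external)
                    case err:
                      dual(X) = X
                    case retry:
                      dual(X) = X
                    case done:
                      dual(end) = end
                case stop:
                  recv[Bool] → send[Bool]
                    dual(X) = X
      case done:
        send[Unit] → recv[Unit]
          select{ack,stop,retry} → offer{ack,stop,retry}  (internal→external)
            case ack:
              select{stop,retry} → offer{stop,retry}  (internal→external)
                case stop:
                  offer{more,stop,done} → select{more,stop,done}  (external→internal)
                    case more:
                      dual(X) = X
                    case stop:
                      dual(X) = X
                    case done:
                      dual(X) = X
                case retry:
                  recv[Bool] → send[Bool]
                    dual(X) = X
            case stop:
              recv[Unit] → send[Unit]
                offer{stop,ok} → select{stop,ok}  (external→internal)
                  case stop:
                    dual(X) = X
                  case ok:
                    dual(X) = X
            case retry:
              recv[Str] → send[Str]
                send[Str] → recv[Str]
                  dual(X) = X

send[Unit].μX.offer{ack: send[Str].select{ok: recv[Bool].select{ok: end, ack: end, stop: end}, stop: select{stop: select{stop: end, ack: end}, ack: send[Int].X}}, err: select{err: recv[Str].send[Unit].offer{ack: X, err: end}, done: offer{err: offer{ack: send[Str].end, err: offer{retry: end, done: X}, data: offer{ack: X, err: X}}, ack: select{stop: send[Unit].X, retry: recv[Unit].end}, done: offer{err: recv[Int].X, more: select{more: X, retry: X}}}, stop: recv[Unit].offer{ack: offer{err: X, retry: X, done: end}, stop: send[Bool].X}}, done: recv[Unit].offer{ack: offer{stop: select{more: X, stop: X, done: X}, retry: send[Bool].X}, stop: send[Unit].select{stop: X, ok: X}, retry: send[Str].recv[Str].X}}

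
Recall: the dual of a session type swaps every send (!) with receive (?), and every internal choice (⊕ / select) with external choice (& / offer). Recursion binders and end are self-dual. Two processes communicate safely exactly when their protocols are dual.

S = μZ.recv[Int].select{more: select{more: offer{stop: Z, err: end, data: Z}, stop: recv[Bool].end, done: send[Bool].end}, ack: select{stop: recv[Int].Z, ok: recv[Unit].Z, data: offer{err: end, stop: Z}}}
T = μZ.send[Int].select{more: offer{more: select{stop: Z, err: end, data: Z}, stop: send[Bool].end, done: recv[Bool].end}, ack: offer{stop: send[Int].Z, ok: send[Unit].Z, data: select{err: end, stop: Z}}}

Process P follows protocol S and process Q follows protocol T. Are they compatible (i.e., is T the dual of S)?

NO

μZ | μZ  match (rec unchanged)
  recv[Int] | send[Int]  match
    select{more,ack} | select{more,ack}  ✗ choice polarity not flipped — not dual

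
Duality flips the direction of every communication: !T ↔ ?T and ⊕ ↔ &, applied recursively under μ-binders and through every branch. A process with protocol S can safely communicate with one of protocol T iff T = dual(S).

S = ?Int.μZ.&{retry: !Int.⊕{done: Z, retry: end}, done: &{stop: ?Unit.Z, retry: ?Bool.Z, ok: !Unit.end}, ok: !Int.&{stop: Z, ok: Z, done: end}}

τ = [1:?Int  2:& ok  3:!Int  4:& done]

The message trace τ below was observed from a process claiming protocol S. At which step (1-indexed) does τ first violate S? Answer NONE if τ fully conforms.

@1 ?Int  ok  cont: μZ.…
@2 & ok  ok  cont: !Int.&{stop: μZ.…, ok: μZ.…, done: end}
@3 !Int  ok  cont: &{stop: μZ.…, ok: μZ.…, done: end}
@4 & done  ok  cont: end
all 4 steps conform

NONE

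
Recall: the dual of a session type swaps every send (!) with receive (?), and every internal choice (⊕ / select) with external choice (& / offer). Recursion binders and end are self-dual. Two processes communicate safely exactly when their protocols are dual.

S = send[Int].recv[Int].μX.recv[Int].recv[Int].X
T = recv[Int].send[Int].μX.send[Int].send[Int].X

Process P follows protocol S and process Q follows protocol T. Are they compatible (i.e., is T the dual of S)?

send[Int] ‖ recv[Int]  ok
  recv[Int] ‖ send[Int]  ok
    μX ‖ μX  ok (rec unchanged)
      recv[Int] ‖ send[Int]  ok
        recv[Int] ‖ send[Int]  ok
          X ‖ X  ok

YES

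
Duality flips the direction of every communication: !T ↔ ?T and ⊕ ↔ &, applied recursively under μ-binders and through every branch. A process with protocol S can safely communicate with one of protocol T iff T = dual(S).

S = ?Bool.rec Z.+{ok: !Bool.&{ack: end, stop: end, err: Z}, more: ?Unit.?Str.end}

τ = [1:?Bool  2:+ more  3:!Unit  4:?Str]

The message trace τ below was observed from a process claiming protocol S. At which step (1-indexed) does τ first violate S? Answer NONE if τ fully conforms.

3

[1] ?Bool  ✓  residual = rec Z.…
[2] + more  ✓  residual = ?Unit.?Str.end
[3] got !Unit, protocol expects ?Unit  ✗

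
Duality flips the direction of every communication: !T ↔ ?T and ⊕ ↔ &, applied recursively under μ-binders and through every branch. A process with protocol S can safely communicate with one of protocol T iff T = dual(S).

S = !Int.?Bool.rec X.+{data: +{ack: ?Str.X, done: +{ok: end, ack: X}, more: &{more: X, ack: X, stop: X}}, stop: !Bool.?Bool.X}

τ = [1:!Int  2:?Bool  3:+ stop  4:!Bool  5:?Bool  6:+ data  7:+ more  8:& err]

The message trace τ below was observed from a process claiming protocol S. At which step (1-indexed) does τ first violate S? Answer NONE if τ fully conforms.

[1] !Int  ✓  now at ?Bool.rec X.…
[2] ?Bool  ✓  now at rec X.…
[3] + stop  ✓  now at !Bool.?Bool.rec X.…
[4] !Bool  ✓  now at ?Bool.rec X.…
[5] ?Bool  ✓  now at rec X.…
[6] + data  ✓  now at +{ack: ?Str.rec X.…, done: +{ok: end, ack: rec X.…}, more: &{more: rec X.…, ack: rec X.…, stop: rec X.…}}
[7] + more  ✓  now at &{more: rec X.…, ack: rec X.…, stop: rec X.…}
[8] got & err, protocol expects & more or & ack or & stop  ✗

8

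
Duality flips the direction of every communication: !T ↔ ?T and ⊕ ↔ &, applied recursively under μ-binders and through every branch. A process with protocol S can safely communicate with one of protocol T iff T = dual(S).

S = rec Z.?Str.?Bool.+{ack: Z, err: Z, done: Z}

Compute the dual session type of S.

rec Z ↦ rec Z  (μ self-dual)
  ?Str ↦ !Str
    ?Bool ↦ !Bool
      +{ack,err,done} ↦ &{ack,err,done}  (internal→external)
        case ack:
          Z self-dual
        case err:
          Z self-dual
        case done:
          Z self-dual

rec Z.!Str.!Bool.&{ack: Z, err: Z, done: Z}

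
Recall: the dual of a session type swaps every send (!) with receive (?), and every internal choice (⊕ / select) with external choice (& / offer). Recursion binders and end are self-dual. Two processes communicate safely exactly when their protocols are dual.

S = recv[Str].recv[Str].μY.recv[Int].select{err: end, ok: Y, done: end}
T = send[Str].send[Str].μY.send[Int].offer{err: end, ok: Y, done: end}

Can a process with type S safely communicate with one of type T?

YES

recv[Str] | send[Str]  match
  recv[Str] | send[Str]  match
    μY | μY  match (rec unchanged)
      recv[Int] | send[Int]  match
        select{err,ok,done} | offer{err,ok,done}  match labels match
          case err:
            end | end  match
          case ok:
            Y | Y  match
          case done:
            end | end  match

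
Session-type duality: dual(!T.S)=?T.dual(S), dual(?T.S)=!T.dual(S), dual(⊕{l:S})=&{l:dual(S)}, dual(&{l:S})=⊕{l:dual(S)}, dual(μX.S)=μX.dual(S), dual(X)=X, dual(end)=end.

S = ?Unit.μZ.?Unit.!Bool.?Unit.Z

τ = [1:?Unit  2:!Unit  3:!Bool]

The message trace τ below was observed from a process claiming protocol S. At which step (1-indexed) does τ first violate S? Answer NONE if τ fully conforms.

2

[1] ?Unit  ✓  cont: μZ.…
[2] got !Unit, protocol expects ?Unit  ✗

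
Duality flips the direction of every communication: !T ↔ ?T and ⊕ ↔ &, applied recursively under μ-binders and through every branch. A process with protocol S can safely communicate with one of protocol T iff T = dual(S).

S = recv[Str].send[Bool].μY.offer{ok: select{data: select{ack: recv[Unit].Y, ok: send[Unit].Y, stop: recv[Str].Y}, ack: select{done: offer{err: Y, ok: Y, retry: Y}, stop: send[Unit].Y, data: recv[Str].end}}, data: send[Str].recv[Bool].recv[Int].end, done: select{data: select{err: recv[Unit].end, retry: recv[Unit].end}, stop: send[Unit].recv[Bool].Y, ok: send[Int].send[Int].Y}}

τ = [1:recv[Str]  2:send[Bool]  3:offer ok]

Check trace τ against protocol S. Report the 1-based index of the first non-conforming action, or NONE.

@1 recv[Str]  ok  residual = send[Bool].μY.…
@2 send[Bool]  ok  residual = μY.…
@3 offer ok  ok  residual = select{data: select{ack: recv[Unit].μY.…, ok: send[Unit].μY.…, stop: recv[Str].μY.…}, ack: select{done: offer{err: μY.…, ok: μY.…, retry: μY.…}, stop: send[Unit].μY.…, data: recv[Str].end}}
all 3 steps conform

NONE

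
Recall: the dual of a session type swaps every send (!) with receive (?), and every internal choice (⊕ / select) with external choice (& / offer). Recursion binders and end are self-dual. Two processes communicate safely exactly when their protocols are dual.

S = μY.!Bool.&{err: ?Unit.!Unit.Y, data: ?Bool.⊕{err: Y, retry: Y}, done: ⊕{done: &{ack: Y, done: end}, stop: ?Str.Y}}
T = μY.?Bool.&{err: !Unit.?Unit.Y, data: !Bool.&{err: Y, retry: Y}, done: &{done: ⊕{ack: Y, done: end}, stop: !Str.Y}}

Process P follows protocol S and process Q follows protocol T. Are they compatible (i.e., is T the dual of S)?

NO

μY ‖ μY  ok (μ self-dual)
  !Bool ‖ ?Bool  ok
    &{err,data,done} ‖ &{err,data,done}  ✗ choice polarity not flipped — not dual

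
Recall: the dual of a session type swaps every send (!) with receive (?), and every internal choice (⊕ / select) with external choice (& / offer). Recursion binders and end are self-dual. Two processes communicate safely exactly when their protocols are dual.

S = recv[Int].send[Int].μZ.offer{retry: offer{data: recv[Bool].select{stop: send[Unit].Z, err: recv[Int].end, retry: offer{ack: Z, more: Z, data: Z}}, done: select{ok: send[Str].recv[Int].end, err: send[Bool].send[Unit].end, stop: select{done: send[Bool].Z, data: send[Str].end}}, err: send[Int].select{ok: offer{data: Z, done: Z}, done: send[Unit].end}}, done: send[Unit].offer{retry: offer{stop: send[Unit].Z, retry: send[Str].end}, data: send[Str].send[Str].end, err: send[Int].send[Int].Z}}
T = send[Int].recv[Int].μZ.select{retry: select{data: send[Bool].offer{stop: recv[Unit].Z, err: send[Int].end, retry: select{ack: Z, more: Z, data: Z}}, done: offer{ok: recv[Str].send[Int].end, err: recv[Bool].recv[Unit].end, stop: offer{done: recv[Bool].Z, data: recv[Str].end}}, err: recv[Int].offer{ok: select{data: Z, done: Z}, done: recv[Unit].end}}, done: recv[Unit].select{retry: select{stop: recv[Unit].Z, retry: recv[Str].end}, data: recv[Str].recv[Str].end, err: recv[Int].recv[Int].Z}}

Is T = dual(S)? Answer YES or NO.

recv[Int] vs send[Int]  ✓
  send[Int] vs recv[Int]  ✓
    μZ vs μZ  ✓ (μ self-dual)
      offer{retry,done} vs select{retry,done}  ✓ same labels
        case retry:
          offer{data,done,err} vs select{data,done,err}  ✓ same labels
            case data:
              recv[Bool] vs send[Bool]  ✓
                select{stop,err,retry} vs offer{stop,err,retry}  ✓ same labels
                  case stop:
                    send[Unit] vs recv[Unit]  ✓
                      Z vs Z  ✓
                  case err:
                    recv[Int] vs send[Int]  ✓
                      end vs end  ✓
                  case retry:
                    offer{ack,more,data} vs select{ack,more,data}  ✓ same labels
                      case ack:
                        Z vs Z  ✓
                      case more:
                        Z vs Z  ✓
                      case data:
                        Z vs Z  ✓
            case done:
              select{ok,err,stop} vs offer{ok,err,stop}  ✓ same labels
                case ok:
                  send[Str] vs recv[Str]  ✓
                    recv[Int] vs send[Int]  ✓
                      end vs end  ✓
                case err:
                  send[Bool] vs recv[Bool]  ✓
                    send[Unit] vs recv[Unit]  ✓
                      end vs end  ✓
                case stop:
                  select{done,data} vs offer{done,data}  ✓ same labels
                    case done:
                      send[Bool] vs recv[Bool]  ✓
                        Z vs Z  ✓
                    case data:
                      send[Str] vs recv[Str]  ✓
                        end vs end  ✓
            case err:
              send[Int] vs recv[Int]  ✓
                select{ok,done} vs offer{ok,done}  ✓ same labels
                  case ok:
                    offer{data,done} vs select{data,done}  ✓ same labels
                      case data:
                        Z vs Z  ✓
                      case done:
                        Z vs Z  ✓
                  case done:
                    send[Unit] vs recv[Unit]  ✓
                      end vs end  ✓
        case done:
          send[Unit] vs recv[Unit]  ✓
            offer{retry,data,err} vs select{retry,data,err}  ✓ same labels
              case retry:
                offer{stop,retry} vs select{stop,retry}  ✓ same labels
                  case stop:
                    send[Unit] vs recv[Unit]  ✓
                      Z vs Z  ✓
                  case retry:
                    send[Str] vs recv[Str]  ✓
                      end vs end  ✓
              case data:
                send[Str] vs recv[Str]  ✓
                  send[Str] vs recv[Str]  ✓
                    end vs end  ✓
              case err:
                send[Int] vs recv[Int]  ✓
                  send[Int] vs recv[Int]  ✓
                    Z vs Z  ✓

YES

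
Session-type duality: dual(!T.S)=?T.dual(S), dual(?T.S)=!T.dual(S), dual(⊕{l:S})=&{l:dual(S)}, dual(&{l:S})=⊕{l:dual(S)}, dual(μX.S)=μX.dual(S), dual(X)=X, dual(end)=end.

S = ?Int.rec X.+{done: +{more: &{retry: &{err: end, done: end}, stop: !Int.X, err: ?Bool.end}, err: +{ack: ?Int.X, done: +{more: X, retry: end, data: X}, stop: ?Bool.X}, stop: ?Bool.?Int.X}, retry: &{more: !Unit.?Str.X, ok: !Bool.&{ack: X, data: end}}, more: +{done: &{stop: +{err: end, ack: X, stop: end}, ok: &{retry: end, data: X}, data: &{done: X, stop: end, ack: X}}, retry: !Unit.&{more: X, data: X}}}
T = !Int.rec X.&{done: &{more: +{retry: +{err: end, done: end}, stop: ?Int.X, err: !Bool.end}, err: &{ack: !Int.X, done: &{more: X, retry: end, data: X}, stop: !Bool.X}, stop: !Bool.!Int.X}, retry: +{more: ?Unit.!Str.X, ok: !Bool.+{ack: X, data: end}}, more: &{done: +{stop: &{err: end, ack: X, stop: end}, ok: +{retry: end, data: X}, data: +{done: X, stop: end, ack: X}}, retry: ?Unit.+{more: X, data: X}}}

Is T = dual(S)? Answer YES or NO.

NO

?Int ‖ !Int  ✓
  rec X ‖ rec X  ✓ (binder kept)
    +{done,retry,more} ‖ &{done,retry,more}  ✓ same labels
      • done:
        +{more,err,stop} ‖ &{more,err,stop}  ✓ same labels
          • more:
            &{retry,stop,err} ‖ +{retry,stop,err}  ✓ same labels
              • retry:
                &{err,done} ‖ +{err,done}  ✓ same labels
                  • err:
                    end ‖ end  ✓
                  • done:
                    end ‖ end  ✓
              • stop:
                !Int ‖ ?Int  ✓
                  X ‖ X  ✓
              • err:
                ?Bool ‖ !Bool  ✓
                  end ‖ end  ✓
          • err:
            +{ack,done,stop} ‖ &{ack,done,stop}  ✓ same labels
              • ack:
                ?Int ‖ !Int  ✓
                  X ‖ X  ✓
              • done:
                +{more,retry,data} ‖ &{more,retry,data}  ✓ same labels
                  • more:
                    X ‖ X  ✓
                  • retry:
                    end ‖ end  ✓
                  • data:
                    X ‖ X  ✓
              • stop:
                ?Bool ‖ !Bool  ✓
                  X ‖ X  ✓
          • stop:
            ?Bool ‖ !Bool  ✓
              ?Int ‖ !Int  ✓
                X ‖ X  ✓
      • retry:
        &{more,ok} ‖ +{more,ok}  ✓ same labels
          • more:
            !Unit ‖ ?Unit  ✓
              ?Str ‖ !Str  ✓
                X ‖ X  ✓
          • ok:
            !Bool ‖ !Bool  ✗ same direction on both sides — not dual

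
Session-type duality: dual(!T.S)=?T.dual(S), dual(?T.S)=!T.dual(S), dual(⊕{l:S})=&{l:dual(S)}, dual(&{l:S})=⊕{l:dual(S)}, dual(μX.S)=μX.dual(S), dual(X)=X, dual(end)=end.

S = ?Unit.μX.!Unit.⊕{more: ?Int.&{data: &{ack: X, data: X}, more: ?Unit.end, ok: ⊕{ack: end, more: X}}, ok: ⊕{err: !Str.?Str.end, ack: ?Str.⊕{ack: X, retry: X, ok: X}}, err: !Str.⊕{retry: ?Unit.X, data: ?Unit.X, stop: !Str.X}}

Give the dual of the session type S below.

?Unit → !Unit
  μX → μX  (μ self-dual)
    !Unit → ?Unit
      ⊕{more,ok,err} → &{more,ok,err}  (internal→external)
        case more:
          ?Int → !Int
            &{data,more,ok} → ⊕{data,more,ok}  (&→⊕)
              case data:
                &{ack,data} → ⊕{ack,data}  (&→⊕)
                  case ack:
                    X self-dual
                  case data:
                    X self-dual
              case more:
                ?Unit → !Unit
                  end self-dual
              case ok:
                ⊕{ack,more} → &{ack,more}  (internal→external)
                  case ack:
                    end self-dual
                  case more:
                    X self-dual
        case ok:
          ⊕{err,ack} → &{err,ack}  (internal→external)
            case err:
              !Str → ?Str
                ?Str → !Str
                  end self-dual
            case ack:
              ?Str → !Str
                ⊕{ack,retry,ok} → &{ack,retry,ok}  (internal→external)
                  case ack:
                    X self-dual
                  case retry:
                    X self-dual
                  case ok:
                    X self-dual
        case err:
          !Str → ?Str
            ⊕{retry,data,stop} → &{retry,data,stop}  (internal→external)
              case retry:
                ?Unit → !Unit
                  X self-dual
              case data:
                ?Unit → !Unit
                  X self-dual
              case stop:
                !Str → ?Str
                  X self-dual

!Unit.μX.?Unit.&{more: !Int.⊕{data: ⊕{ack: X, data: X}, more: !Unit.end, ok: &{ack: end, more: X}}, ok: &{err: ?Str.!Str.end, ack: !Str.&{ack: X, retry: X, ok: X}}, err: ?Str.&{retry: !Unit.X, data: !Unit.X, stop: ?Str.X}}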